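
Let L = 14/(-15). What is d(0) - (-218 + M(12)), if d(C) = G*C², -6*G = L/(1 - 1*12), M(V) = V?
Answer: 206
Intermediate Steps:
L = -14/15 (L = 14*(-1/15) = -14/15 ≈ -0.93333)
G = -7/495 (G = -(-7)/(45*(1 - 1*12)) = -(-7)/(45*(1 - 12)) = -(-7)/(45*(-11)) = -(-7)*(-1)/(45*11) = -⅙*14/165 = -7/495 ≈ -0.014141)
d(C) = -7*C²/495
d(0) - (-218 + M(12)) = -7/495*0² - (-218 + 12) = -7/495*0 - 1*(-206) = 0 + 206 = 206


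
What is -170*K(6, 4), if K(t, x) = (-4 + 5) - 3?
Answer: 340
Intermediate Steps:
K(t, x) = -2 (K(t, x) = 1 - 3 = -2)
-170*K(6, 4) = -170*(-2) = 340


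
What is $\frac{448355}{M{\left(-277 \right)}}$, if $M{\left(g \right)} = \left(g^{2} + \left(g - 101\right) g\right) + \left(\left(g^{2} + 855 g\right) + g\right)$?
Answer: $\frac{448355}{21052} \approx 21.297$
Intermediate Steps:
$M{\left(g \right)} = 2 g^{2} + 856 g + g \left(-101 + g\right)$ ($M{\left(g \right)} = \left(g^{2} + \left(-101 + g\right) g\right) + \left(g^{2} + 856 g\right) = \left(g^{2} + g \left(-101 + g\right)\right) + \left(g^{2} + 856 g\right) = 2 g^{2} + 856 g + g \left(-101 + g\right)$)
$\frac{448355}{M{\left(-277 \right)}} = \frac{448355}{\left(-277\right) \left(755 + 3 \left(-277\right)\right)} = \frac{448355}{\left(-277\right) \left(755 - 831\right)} = \frac{448355}{\left(-277\right) \left(-76\right)} = \frac{448355}{21052}$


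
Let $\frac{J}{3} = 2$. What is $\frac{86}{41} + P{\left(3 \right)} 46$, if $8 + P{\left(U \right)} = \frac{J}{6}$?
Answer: $- \frac{13116}{41} \approx -319.9$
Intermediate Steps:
$J = 6$ ($J = 3 \cdot 2 = 6$)
$P{\left(U \right)} = -7$ ($P{\left(U \right)} = -8 + \frac{6}{6} = -8 + 6 \cdot \frac{1}{6} = -8 + 1 = -7$)
$\frac{86}{41} + P{\left(3 \right)} 46 = \frac{86}{41} - 322 = - \frac{13116}{41}$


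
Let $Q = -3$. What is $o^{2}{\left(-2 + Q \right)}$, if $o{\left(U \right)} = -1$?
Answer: $1$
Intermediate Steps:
$o^{2}{\left(-2 + Q \right)} = \left(-1\right)^{2} = 1$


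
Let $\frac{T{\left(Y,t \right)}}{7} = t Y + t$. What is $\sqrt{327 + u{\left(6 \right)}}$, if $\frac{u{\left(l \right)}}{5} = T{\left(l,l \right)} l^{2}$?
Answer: $\sqrt{53247} \approx 230.75$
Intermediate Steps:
$T{\left(Y,t \right)} = 7 t + 7 Y t$ ($T{\left(Y,t \right)} = 7 \left(t Y + t\right) = 7 \left(Y t + t\right) = 7 \left(t + Y t\right) = 7 t + 7 Y t$)
$u{\left(l \right)} = 35 l^{3} \left(1 + l\right)$ ($u{\left(l \right)} = 5 \cdot 7 l \left(1 + l\right) l^{2} = 5 \cdot 7 l^{3} \left(1 + l\right) = 35 l^{3} \left(1 + l\right)$)
$\sqrt{327 + u{\left(6 \right)}} = \sqrt{327 + 35 \cdot 6^{3} \left(1 + 6\right)} = \sqrt{327 + 35 \cdot 216 \cdot 7} = \sqrt{327 + 52920} = \sqrt{53247}$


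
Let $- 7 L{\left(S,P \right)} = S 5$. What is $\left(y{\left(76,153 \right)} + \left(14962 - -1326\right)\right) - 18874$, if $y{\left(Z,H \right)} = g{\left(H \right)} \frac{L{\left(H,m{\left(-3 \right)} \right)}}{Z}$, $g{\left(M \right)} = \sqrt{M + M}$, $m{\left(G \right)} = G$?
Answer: $-2586 - \frac{2295 \sqrt{34}}{532} \approx -2611.2$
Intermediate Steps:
$L{\left(S,P \right)} = - \frac{5 S}{7}$ ($L{\left(S,P \right)} = - \frac{S 5}{7} = - \frac{5 S}{7}$)
$g{\left(M \right)} = \sqrt{2} \sqrt{M}$ ($g{\left(M \right)} = \sqrt{2 M} = \sqrt{2} \sqrt{M}$)
$y{\left(Z,H \right)} = - \frac{5 \sqrt{2} H^{\frac{3}{2}}}{7 Z}$ ($y{\left(Z,H \right)} = \sqrt{2} \sqrt{H} \frac{\left(- \frac{5}{7}\right) H}{Z} = \sqrt{2} \sqrt{H} \left(- \frac{5 H}{7 Z}\right) = - \frac{5 \sqrt{2} H^{\frac{3}{2}}}{7 Z}$)
$\left(y{\left(76,153 \right)} + \left(14962 - -1326\right)\right) - 18874 = \left(- \frac{5 \sqrt{2} \cdot 153^{\frac{3}{2}}}{7 \cdot 76} + \left(14962 - -1326\right)\right) - 18874 = \left(\left(- \frac{5}{7}\right) \sqrt{2} \cdot 459 \sqrt{17} \cdot \frac{1}{76} + \left(14962 + 1326\right)\right) - 18874 = \left(- \frac{2295 \sqrt{34}}{532} + 16288\right) - 18874 = \left(16288 - \frac{2295 \sqrt{34}}{532}\right) - 18874 = -2586 - \frac{2295 \sqrt{34}}{532}$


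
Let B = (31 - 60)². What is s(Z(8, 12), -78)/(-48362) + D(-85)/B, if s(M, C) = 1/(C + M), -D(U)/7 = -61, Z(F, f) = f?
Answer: 1362938725/2684381172 ≈ 0.50773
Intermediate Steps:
D(U) = 427 (D(U) = -7*(-61) = 427)
B = 841 (B = (-29)² = 841)
s(Z(8, 12), -78)/(-48362) + D(-85)/B = 1/((-78 + 12)*(-48362)) + 427/841 = -1/48362/(-66) + 427*(1/841) = -1/66*(-1/48362) + 427/841 = 1/3191892 + 427/841 = 1362938725/2684381172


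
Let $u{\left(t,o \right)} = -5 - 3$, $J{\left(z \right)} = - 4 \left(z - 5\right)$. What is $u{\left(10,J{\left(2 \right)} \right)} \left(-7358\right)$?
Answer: $58864$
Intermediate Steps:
$J{\left(z \right)} = 20 - 4 z$ ($J{\left(z \right)} = - 4 \left(-5 + z\right) = 20 - 4 z$)
$u{\left(t,o \right)} = -8$
$u{\left(10,J{\left(2 \right)} \right)} \left(-7358\right) = \left(-8\right) \left(-7358\right) = 58864$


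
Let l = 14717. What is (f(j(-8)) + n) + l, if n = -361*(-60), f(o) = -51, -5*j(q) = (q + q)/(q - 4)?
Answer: 36326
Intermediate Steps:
j(q) = -2*q/(5*(-4 + q)) (j(q) = -(q + q)/(5*(q - 4)) = -2*q/(5*(-4 + q)))
n = 21660
(f(j(-8)) + n) + l = (-51 + 21660) + 14717 = 21609 + 14717 = 36326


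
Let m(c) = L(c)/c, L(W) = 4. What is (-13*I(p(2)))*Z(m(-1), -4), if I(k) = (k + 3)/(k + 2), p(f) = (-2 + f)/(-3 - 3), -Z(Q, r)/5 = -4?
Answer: -390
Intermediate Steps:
m(c) = 4/c
Z(Q, r) = 20 (Z(Q, r) = -5*(-4) = 20)
p(f) = ⅓ - f/6 (p(f) = (-2 + f)/(-6) = (-2 + f)*(-⅙) = ⅓ - f/6)
I(k) = (3 + k)/(2 + k)
(-13*I(p(2)))*Z(m(-1), -4) = -13*(3 + (⅓ - ⅙*2))/(2 + (⅓ - ⅙*2))*20 = -13*(3 + (⅓ - ⅓))/(2 + (⅓ - ⅓))*20 = -13*(3 + 0)/(2 + 0)*20 = -13*3/2*20 = -39/2*20 = -390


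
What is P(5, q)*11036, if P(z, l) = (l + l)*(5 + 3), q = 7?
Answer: 1236032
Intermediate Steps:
P(z, l) = 16*l (P(z, l) = (2*l)*8 = 16*l)
P(5, q)*11036 = (16*7)*11036 = 112*11036 = 1236032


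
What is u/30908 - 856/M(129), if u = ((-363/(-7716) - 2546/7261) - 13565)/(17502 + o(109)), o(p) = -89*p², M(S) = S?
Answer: -30224395382785863329/4554844920987759024 ≈ -6.6357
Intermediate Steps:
u = 14902117983/1142386286932 (u = ((-363/(-7716) - 2546/7261) - 13565)/(17502 - 89*109²) = ((-363*(-1/7716) - 2546*1/7261) - 13565)/(17502 - 89*11881) = ((121/2572 - 2546/7261) - 13565)/(17502 - 1057409) = (-5669731/18675292 - 13565)/(-1039907) = -253336005711/18675292*(-1/1039907) = 14902117983/1142386286932 ≈ 0.013045)
u/30908 - 856/M(129) = (14902117983/1142386286932)/30908 - 856/129 = (14902117983/1142386286932)*(1/30908) - 856*1/129 = 14902117983/35308875356494256 - 856/129 = -30224395382785863329/4554844920987759024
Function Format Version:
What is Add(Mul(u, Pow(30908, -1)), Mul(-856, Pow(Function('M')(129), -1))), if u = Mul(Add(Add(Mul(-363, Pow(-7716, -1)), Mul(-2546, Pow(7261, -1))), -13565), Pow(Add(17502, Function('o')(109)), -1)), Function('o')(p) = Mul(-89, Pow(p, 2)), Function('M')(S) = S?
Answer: Rational(-30224395382785863329, 4554844920987759024) ≈ -6.6357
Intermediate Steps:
u = Rational(14902117983, 1142386286932) (u = Mul(Add(Add(Mul(-363, Pow(-7716, -1)), Mul(-2546, Pow(7261, -1))), -13565), Pow(Add(17502, Mul(-89, Pow(109, 2))), -1)) = Mul(Add(Add(Mul(-363, Rational(-1, 7716)), Mul(-2546, Rational(1, 7261))), -13565), Pow(Add(17502, Mul(-89, 11881)), -1)) = Mul(Add(Add(Rational(121, 2572), Rational(-2546, 7261)), -13565), Pow(Add(17502, -1057409), -1)) = Mul(Add(Rational(-5669731, 18675292), -13565), Pow(-1039907, -1)) = Mul(Rational(-253336005711, 18675292), Rational(-1, 1039907)) = Rational(14902117983, 1142386286932) ≈ 0.013045)
Add(Mul(u, Pow(30908, -1)), Mul(-856, Pow(Function('M')(129), -1))) = Add(Mul(Rational(14902117983, 1142386286932), Pow(30908, -1)), Mul(-856, Pow(129, -1))) = Add(Mul(Rational(14902117983, 1142386286932), Rational(1, 30908)), Mul(-856, Rational(1, 129))) = Add(Rational(14902117983, 35308875356494256), Rational(-856, 129)) = Rational(-30224395382785863329, 4554844920987759024)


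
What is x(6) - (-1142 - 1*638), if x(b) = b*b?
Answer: 1816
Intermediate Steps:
x(b) = b**2
x(6) - (-1142 - 1*638) = 6**2 - (-1142 - 1*638) = 36 - (-1142 - 638) = 36 - 1*(-1780) = 36 + 1780 = 1816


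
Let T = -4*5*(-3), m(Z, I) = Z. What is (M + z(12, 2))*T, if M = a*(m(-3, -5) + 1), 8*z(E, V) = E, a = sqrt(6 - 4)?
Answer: 90 - 120*sqrt(2) ≈ -79.706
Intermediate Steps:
a = sqrt(2) ≈ 1.4142
z(E, V) = E/8
M = -2*sqrt(2) (M = sqrt(2)*(-3 + 1) = sqrt(2)*(-2) = -2*sqrt(2) ≈ -2.8284)
T = 60 (T = -20*(-3) = 60)
(M + z(12, 2))*T = (-2*sqrt(2) + (1/8)*12)*60 = (-2*sqrt(2) + 3/2)*60 = (3/2 - 2*sqrt(2))*60 = 90 - 120*sqrt(2)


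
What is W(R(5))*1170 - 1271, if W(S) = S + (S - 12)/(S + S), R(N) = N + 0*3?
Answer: 3760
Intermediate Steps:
R(N) = N (R(N) = N + 0 = N)
W(S) = S + (-12 + S)/(2*S) (W(S) = S + (-12 + S)/((2*S)) = S + (-12 + S)*(1/(2*S)) = S + (-12 + S)/(2*S))
W(R(5))*1170 - 1271 = (½ + 5 - 6/5)*1170 - 1271 = (43/10)*1170 - 1271 = 5031 - 1271 = 3760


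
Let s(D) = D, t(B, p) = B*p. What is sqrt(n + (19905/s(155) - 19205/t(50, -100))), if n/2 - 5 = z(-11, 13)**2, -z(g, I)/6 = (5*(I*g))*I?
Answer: sqrt(59779830905122010)/3100 ≈ 78871.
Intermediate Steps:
z(g, I) = -30*g*I**2 (z(g, I) = -6*5*(I*g)*I = -6*5*I*g*I = -30*g*I**2)
n = 6220585810 (n = 10 + 2*(-30*(-11)*13**2)**2 = 10 + 2*(-30*(-11)*169)**2 = 10 + 2*55770**2 = 10 + 2*3110292900 = 10 + 6220585800 = 6220585810)
sqrt(n + (19905/s(155) - 19205/t(50, -100))) = sqrt(6220585810 + (19905/155 - 19205/(50*(-100)))) = sqrt(6220585810 + (19905*(1/155) - 19205/(-5000))) = sqrt(6220585810 + (3981/31 - 19205*(-1/5000))) = sqrt(6220585810 + (3981/31 + 3841/1000)) = sqrt(6220585810 + 4100071/31000) = sqrt(192838164210071/31000) = sqrt(59779830905122010)/3100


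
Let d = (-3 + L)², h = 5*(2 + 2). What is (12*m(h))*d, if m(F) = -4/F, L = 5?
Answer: -48/5 ≈ -9.6000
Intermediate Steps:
h = 20 (h = 5*4 = 20)
d = 4 (d = (-3 + 5)² = 2² = 4)
(12*m(h))*d = (12*(-4/20))*4 = (12*(-4*1/20))*4 = (12*(-⅕))*4 = -12/5*4 = -48/5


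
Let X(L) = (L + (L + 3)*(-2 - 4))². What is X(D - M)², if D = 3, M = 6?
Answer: 81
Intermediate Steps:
X(L) = (-18 - 5*L)² (X(L) = (L + (3 + L)*(-6))² = (L + (-18 - 6*L))² = (-18 - 5*L)²)
X(D - M)² = ((18 + 5*(3 - 1*6))²)² = ((18 + 5*(3 - 6))²)² = ((18 + 5*(-3))²)² = ((18 - 15)²)² = (3²)² = 9² = 81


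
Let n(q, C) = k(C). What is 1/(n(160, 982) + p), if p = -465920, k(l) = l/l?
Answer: -1/465919 ≈ -2.1463e-6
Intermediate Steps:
k(l) = 1
n(q, C) = 1
1/(n(160, 982) + p) = 1/(1 - 465920) = 1/(-465919) = -1/465919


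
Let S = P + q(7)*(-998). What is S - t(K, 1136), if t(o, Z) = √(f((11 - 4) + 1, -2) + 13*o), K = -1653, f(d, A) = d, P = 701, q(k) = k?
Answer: -6285 - I*√21481 ≈ -6285.0 - 146.56*I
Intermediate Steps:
S = -6285 (S = 701 + 7*(-998) = 701 - 6986 = -6285)
t(o, Z) = √(8 + 13*o) (t(o, Z) = √(((11 - 4) + 1) + 13*o) = √((7 + 1) + 13*o) = √(8 + 13*o))
S - t(K, 1136) = -6285 - √(8 + 13*(-1653)) = -6285 - √(8 - 21489) = -6285 - √(-21481) = -6285 - I*√21481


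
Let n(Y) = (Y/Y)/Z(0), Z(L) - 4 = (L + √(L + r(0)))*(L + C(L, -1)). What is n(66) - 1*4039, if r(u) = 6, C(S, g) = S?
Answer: -16155/4 ≈ -4038.8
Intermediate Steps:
Z(L) = 4 + 2*L*(L + √(6 + L)) (Z(L) = 4 + (L + √(L + 6))*(L + L) = 4 + (L + √(6 + L))*(2*L) = 4 + 2*L*(L + √(6 + L)))
n(Y) = ¼ (n(Y) = (Y/Y)/(4 + 2*0² + 2*0*√(6 + 0)) = 1/(4 + 2*0 + 2*0*√6) = 1/(4 + 0 + 0) = 1/4 = 1*(¼) = ¼)
n(66) - 1*4039 = ¼ - 1*4039 = ¼ - 4039 = -16155/4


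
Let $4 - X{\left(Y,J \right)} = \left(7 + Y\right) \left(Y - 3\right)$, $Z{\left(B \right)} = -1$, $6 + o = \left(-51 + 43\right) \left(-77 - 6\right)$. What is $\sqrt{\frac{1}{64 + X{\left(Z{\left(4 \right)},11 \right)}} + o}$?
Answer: $\frac{\sqrt{1392351}}{46} \approx 25.652$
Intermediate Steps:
$o = 658$ ($o = -6 + \left(-51 + 43\right) \left(-77 - 6\right) = -6 - -664 = -6 + 664 = 658$)
$X{\left(Y,J \right)} = 4 - \left(-3 + Y\right) \left(7 + Y\right)$ ($X{\left(Y,J \right)} = 4 - \left(7 + Y\right) \left(Y - 3\right) = 4 - \left(7 + Y\right) \left(-3 + Y\right) = 4 - \left(-3 + Y\right) \left(7 + Y\right)$)
$\sqrt{\frac{1}{64 + X{\left(Z{\left(4 \right)},11 \right)}} + o} = \sqrt{\frac{1}{64 - -28} + 658} = \sqrt{\frac{1}{64 + \left(25 - 1 + 4\right)} + 658} = \sqrt{\frac{1}{64 + 28} + 658} = \sqrt{\frac{1}{92} + 658} = \sqrt{\frac{60537}{92}} = \frac{\sqrt{1392351}}{46}$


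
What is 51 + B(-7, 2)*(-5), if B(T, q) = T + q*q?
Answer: 66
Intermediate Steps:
B(T, q) = T + q²
51 + B(-7, 2)*(-5) = 51 + (-7 + 2²)*(-5) = 51 + (-7 + 4)*(-5) = 51 - 3*(-5) = 51 + 15 = 66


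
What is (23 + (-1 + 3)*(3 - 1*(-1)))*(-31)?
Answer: -961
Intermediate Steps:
(23 + (-1 + 3)*(3 - 1*(-1)))*(-31) = (23 + 2*(3 + 1))*(-31) = (23 + 2*4)*(-31) = (23 + 8)*(-31) = 31*(-31) = -961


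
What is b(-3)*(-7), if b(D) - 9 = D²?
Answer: -126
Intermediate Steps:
b(D) = 9 + D²
b(-3)*(-7) = (9 + (-3)²)*(-7) = (9 + 9)*(-7) = 18*(-7) = -126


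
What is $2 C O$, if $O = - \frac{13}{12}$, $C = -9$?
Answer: $\frac{39}{2} \approx 19.5$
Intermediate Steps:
$O = - \frac{13}{12}$ ($O = \left(-13\right) \frac{1}{12} = - \frac{13}{12} \approx -1.0833$)
$2 C O = 2 \left(-9\right) \left(- \frac{13}{12}\right) = \left(-18\right) \left(- \frac{13}{12}\right) = \frac{39}{2}$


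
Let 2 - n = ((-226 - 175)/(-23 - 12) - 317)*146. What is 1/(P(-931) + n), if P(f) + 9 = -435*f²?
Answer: -35/13194875146 ≈ -2.6525e-9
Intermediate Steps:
P(f) = -9 - 435*f²
n = 1561394/35 (n = 2 - ((-226 - 175)/(-23 - 12) - 317)*146 = 2 - (-401/(-35) - 317)*146 = 2 - (-401*(-1/35) - 317)*146 = 2 - (401/35 - 317)*146 = 2 - (-10694)*146/35 = 2 - 1*(-1561324/35) = 2 + 1561324/35 = 1561394/35 ≈ 44611.)
1/(P(-931) + n) = 1/((-9 - 435*(-931)²) + 1561394/35) = 1/((-9 - 435*866761) + 1561394/35) = 1/((-9 - 377041035) + 1561394/35) = 1/(-377041044 + 1561394/35) = 1/(-13194875146/35) = -35/13194875146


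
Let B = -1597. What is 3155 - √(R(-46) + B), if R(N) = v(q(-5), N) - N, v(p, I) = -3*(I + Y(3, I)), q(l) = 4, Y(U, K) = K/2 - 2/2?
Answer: 3155 - 3*I*√149 ≈ 3155.0 - 36.62*I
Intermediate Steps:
Y(U, K) = -1 + K/2 (Y(U, K) = K*(½) - 2*½ = K/2 - 1 = -1 + K/2)
v(p, I) = 3 - 9*I/2 (v(p, I) = -3*(I + (-1 + I/2)) = -3*(-1 + 3*I/2) = 3 - 9*I/2)
R(N) = 3 - 11*N/2 (R(N) = (3 - 9*N/2) - N = 3 - 11*N/2)
3155 - √(R(-46) + B) = 3155 - √((3 - 11/2*(-46)) - 1597) = 3155 - √((3 + 253) - 1597) = 3155 - √(256 - 1597) = 3155 - √(-1341) = 3155 - 3*I*√149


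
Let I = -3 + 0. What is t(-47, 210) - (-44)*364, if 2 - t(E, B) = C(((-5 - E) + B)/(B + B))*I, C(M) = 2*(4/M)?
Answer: 16058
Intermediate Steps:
C(M) = 8/M
I = -3
t(E, B) = 2 + 48*B/(-5 + B - E) (t(E, B) = 2 - 8/((((-5 - E) + B)/(B + B)))*(-3) = 2 - 8/(((-5 + B - E)/((2*B))))*(-3) = 2 - 8/(((-5 + B - E)*(1/(2*B))))*(-3) = 2 - 8/(((-5 + B - E)/(2*B)))*(-3) = 2 - 8*(2*B/(-5 + B - E))*(-3) = 2 - 16*B/(-5 + B - E)*(-3) = 2 - (-48)*B/(-5 + B - E) = 2 + 48*B/(-5 + B - E))
t(-47, 210) - (-44)*364 = 2*(-5 - 1*(-47) + 25*210)/(-5 + 210 - 1*(-47)) - (-44)*364 = 2*(-5 + 47 + 5250)/(-5 + 210 + 47) - 1*(-16016) = 2*5292/252 + 16016 = 2*(1/252)*5292 + 16016 = 42 + 16016 = 16058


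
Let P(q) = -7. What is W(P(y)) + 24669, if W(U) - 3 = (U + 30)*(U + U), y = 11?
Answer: 24350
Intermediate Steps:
W(U) = 3 + 2*U*(30 + U) (W(U) = 3 + (U + 30)*(U + U) = 3 + (30 + U)*(2*U) = 3 + 2*U*(30 + U))
W(P(y)) + 24669 = (3 + 2*(-7)² + 60*(-7)) + 24669 = (3 + 2*49 - 420) + 24669 = (3 + 98 - 420) + 24669 = -319 + 24669 = 24350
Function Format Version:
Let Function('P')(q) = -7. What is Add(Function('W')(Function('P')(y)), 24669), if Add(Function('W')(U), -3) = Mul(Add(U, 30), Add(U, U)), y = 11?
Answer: 24350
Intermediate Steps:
Function('W')(U) = Add(3, Mul(2, U, Add(30, U))) (Function('W')(U) = Add(3, Mul(Add(U, 30), Add(U, U))) = Add(3, Mul(Add(30, U), Mul(2, U))) = Add(3, Mul(2, U, Add(30, U))))
Add(Function('W')(Function('P')(y)), 24669) = Add(Add(3, Mul(2, Pow(-7, 2)), Mul(60, -7)), 24669) = Add(Add(3, Mul(2, 49), -420), 24669) = Add(Add(3, 98, -420), 24669) = Add(-319, 24669) = 24350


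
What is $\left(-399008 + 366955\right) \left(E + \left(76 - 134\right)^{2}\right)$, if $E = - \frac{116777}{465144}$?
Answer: $- \frac{50151009712867}{465144} \approx -1.0782 \cdot 10^{8}$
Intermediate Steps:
$E = - \frac{116777}{465144}$ ($E = \left(-116777\right) \frac{1}{465144} = - \frac{116777}{465144} \approx -0.25106$)
$\left(-399008 + 366955\right) \left(E + \left(76 - 134\right)^{2}\right) = \left(-399008 + 366955\right) \left(- \frac{116777}{465144} + \left(76 - 134\right)^{2}\right) = - 32053 \left(- \frac{116777}{465144} + \left(-58\right)^{2}\right) = - 32053 \left(- \frac{116777}{465144} + 3364\right) = \left(-32053\right) \frac{1564627639}{465144} = - \frac{50151009712867}{465144}$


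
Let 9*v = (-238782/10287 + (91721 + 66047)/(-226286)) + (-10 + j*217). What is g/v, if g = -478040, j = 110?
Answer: -2583862531020/14315208827 ≈ -180.50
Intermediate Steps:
v = 9247624902242/3491706123 (v = ((-238782/10287 + (91721 + 66047)/(-226286)) + (-10 + 110*217))/9 = ((-238782*1/10287 + 157768*(-1/226286)) + (-10 + 23870))/9 = ((-79594/3429 - 78884/113143) + 23860)/9 = (-9275997178/387967347 + 23860)/9 = (1/9)*(9247624902242/387967347) = 9247624902242/3491706123 ≈ 2648.5)
g/v = -478040/9247624902242/3491706123 = -478040*3491706123/9247624902242 = -2583862531020/14315208827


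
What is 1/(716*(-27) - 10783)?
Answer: -1/30115 ≈ -3.3206e-5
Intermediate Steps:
1/(716*(-27) - 10783) = 1/(-19332 - 10783) = 1/(-30115) = -1/30115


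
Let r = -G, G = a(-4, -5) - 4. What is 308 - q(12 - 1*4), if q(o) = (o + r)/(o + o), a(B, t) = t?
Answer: 4911/16 ≈ 306.94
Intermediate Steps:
G = -9 (G = -5 - 4 = -9)
r = 9 (r = -1*(-9) = 9)
q(o) = (9 + o)/(2*o) (q(o) = (o + 9)/(o + o) = (9 + o)/((2*o)) = (9 + o)*(1/(2*o)) = (9 + o)/(2*o))
308 - q(12 - 1*4) = 308 - (9 + (12 - 1*4))/(2*(12 - 1*4)) = 308 - (9 + (12 - 4))/(2*(12 - 4)) = 308 - (9 + 8)/(2*8) = 308 - 17/(2*8) = 308 - 1*17/16 = 308 - 17/16 = 4911/16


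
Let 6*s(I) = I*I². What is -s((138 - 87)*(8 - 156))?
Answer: 71671158432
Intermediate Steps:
s(I) = I³/6 (s(I) = (I*I²)/6 = I³/6)
-s((138 - 87)*(8 - 156)) = -((138 - 87)*(8 - 156))³/6 = -(51*(-148))³/6 = -(-7548)³/6 = -(-430026950592)/6 = -1*(-71671158432) = 71671158432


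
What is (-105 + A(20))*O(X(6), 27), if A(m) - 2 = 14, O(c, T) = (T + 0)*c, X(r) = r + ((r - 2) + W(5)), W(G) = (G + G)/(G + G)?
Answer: -26433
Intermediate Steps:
W(G) = 1 (W(G) = (2*G)/((2*G)) = (2*G)*(1/(2*G)) = 1)
X(r) = -1 + 2*r (X(r) = r + ((r - 2) + 1) = r + ((-2 + r) + 1) = r + (-1 + r) = -1 + 2*r)
O(c, T) = T*c
A(m) = 16 (A(m) = 2 + 14 = 16)
(-105 + A(20))*O(X(6), 27) = (-105 + 16)*(27*(-1 + 2*6)) = -2403*(-1 + 12) = -2403*11 = -89*297 = -26433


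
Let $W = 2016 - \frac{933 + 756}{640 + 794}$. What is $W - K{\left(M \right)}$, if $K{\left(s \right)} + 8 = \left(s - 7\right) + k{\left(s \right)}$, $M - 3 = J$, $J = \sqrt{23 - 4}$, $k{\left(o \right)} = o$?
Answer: $\frac{967387}{478} - 2 \sqrt{19} \approx 2015.1$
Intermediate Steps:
$J = \sqrt{19} \approx 4.3589$
$W = \frac{963085}{478}$ ($W = 2016 - \frac{1689}{1434} = 2016 - 1689 \cdot \frac{1}{1434} = 2016 - \frac{563}{478} = \frac{963085}{478} \approx 2014.8$)
$M = 3 + \sqrt{19} \approx 7.3589$
$K{\left(s \right)} = -15 + 2 s$ ($K{\left(s \right)} = -8 + \left(\left(s - 7\right) + s\right) = -8 + \left(\left(-7 + s\right) + s\right) = -8 + \left(-7 + 2 s\right) = -15 + 2 s$)
$W - K{\left(M \right)} = \frac{963085}{478} - \left(-15 + 2 \left(3 + \sqrt{19}\right)\right) = \frac{963085}{478} - \left(-15 + \left(6 + 2 \sqrt{19}\right)\right) = \frac{963085}{478} - \left(-9 + 2 \sqrt{19}\right) = \frac{963085}{478} + \left(9 - 2 \sqrt{19}\right) = \frac{967387}{478} - 2 \sqrt{19}$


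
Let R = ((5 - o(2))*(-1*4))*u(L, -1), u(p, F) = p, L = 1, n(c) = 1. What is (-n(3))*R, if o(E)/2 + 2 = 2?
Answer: 20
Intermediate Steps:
o(E) = 0 (o(E) = -4 + 2*2 = -4 + 4 = 0)
R = -20 (R = ((5 - 1*0)*(-1*4))*1 = ((5 + 0)*(-4))*1 = (5*(-4))*1 = -20*1 = -20)
(-n(3))*R = -1*1*(-20) = -1*(-20) = 20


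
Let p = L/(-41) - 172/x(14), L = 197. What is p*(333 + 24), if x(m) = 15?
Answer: -1190833/205 ≈ -5808.9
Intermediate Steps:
p = -10007/615 (p = 197/(-41) - 172/15 = 197*(-1/41) - 172*1/15 = -197/41 - 172/15 = -10007/615 ≈ -16.272)
p*(333 + 24) = -10007*(333 + 24)/615 = -10007/615*357 = -1190833/205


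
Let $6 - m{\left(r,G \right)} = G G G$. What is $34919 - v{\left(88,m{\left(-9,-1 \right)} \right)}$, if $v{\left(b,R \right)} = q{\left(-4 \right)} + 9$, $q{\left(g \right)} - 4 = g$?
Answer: $34910$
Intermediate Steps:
$q{\left(g \right)} = 4 + g$
$m{\left(r,G \right)} = 6 - G^{3}$ ($m{\left(r,G \right)} = 6 - G G G = 6 - G G^{2} = 6 - G^{3}$)
$v{\left(b,R \right)} = 9$ ($v{\left(b,R \right)} = \left(4 - 4\right) + 9 = 0 + 9 = 9$)
$34919 - v{\left(88,m{\left(-9,-1 \right)} \right)} = 34919 - 9 = 34910$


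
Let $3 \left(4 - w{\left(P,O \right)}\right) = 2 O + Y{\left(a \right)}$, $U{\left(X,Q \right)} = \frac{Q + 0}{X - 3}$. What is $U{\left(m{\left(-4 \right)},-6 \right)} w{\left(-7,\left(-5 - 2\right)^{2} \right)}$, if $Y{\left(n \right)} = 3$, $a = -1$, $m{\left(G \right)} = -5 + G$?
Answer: $- \frac{89}{6} \approx -14.833$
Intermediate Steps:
$U{\left(X,Q \right)} = \frac{Q}{-3 + X}$
$w{\left(P,O \right)} = 3 - \frac{2 O}{3}$ ($w{\left(P,O \right)} = 4 - \frac{2 O + 3}{3} = 4 - \frac{3 + 2 O}{3} = 4 - \left(1 + \frac{2 O}{3}\right) = 3 - \frac{2 O}{3}$)
$U{\left(m{\left(-4 \right)},-6 \right)} w{\left(-7,\left(-5 - 2\right)^{2} \right)} = - \frac{6}{-3 - 9} \left(3 - \frac{2 \left(-5 - 2\right)^{2}}{3}\right) = - \frac{6}{-3 - 9} \left(3 - \frac{2 \left(-7\right)^{2}}{3}\right) = - \frac{6}{-12} \left(3 - \frac{98}{3}\right) = \left(-6\right) \left(- \frac{1}{12}\right) \left(3 - \frac{98}{3}\right) = \frac{1}{2} \left(- \frac{89}{3}\right) = - \frac{89}{6}$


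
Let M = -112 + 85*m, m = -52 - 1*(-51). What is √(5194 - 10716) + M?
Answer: -197 + I*√5522 ≈ -197.0 + 74.31*I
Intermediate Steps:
m = -1 (m = -52 + 51 = -1)
M = -197 (M = -112 + 85*(-1) = -112 - 85 = -197)
√(5194 - 10716) + M = √(5194 - 10716) - 197 = √(-5522) - 197 = I*√5522 - 197 = -197 + I*√5522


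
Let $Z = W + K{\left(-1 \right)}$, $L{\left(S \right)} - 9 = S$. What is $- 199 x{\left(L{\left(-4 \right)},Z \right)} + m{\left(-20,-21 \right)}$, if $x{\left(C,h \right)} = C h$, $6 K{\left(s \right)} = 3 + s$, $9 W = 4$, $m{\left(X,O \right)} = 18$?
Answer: $- \frac{6803}{9} \approx -755.89$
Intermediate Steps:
$L{\left(S \right)} = 9 + S$
$W = \frac{4}{9}$ ($W = \frac{1}{9} \cdot 4 = \frac{4}{9} \approx 0.44444$)
$K{\left(s \right)} = \frac{1}{2} + \frac{s}{6}$ ($K{\left(s \right)} = \frac{3 + s}{6} = \frac{1}{2} + \frac{s}{6}$)
$Z = \frac{7}{9}$ ($Z = \frac{4}{9} + \left(\frac{1}{2} + \frac{1}{6} \left(-1\right)\right) = \frac{4}{9} + \left(\frac{1}{2} - \frac{1}{6}\right) = \frac{4}{9} + \frac{1}{3} = \frac{7}{9} \approx 0.77778$)
$- 199 x{\left(L{\left(-4 \right)},Z \right)} + m{\left(-20,-21 \right)} = - 199 \left(9 - 4\right) \frac{7}{9} + 18 = - 199 \cdot 5 \cdot \frac{7}{9} + 18 = \left(-199\right) \frac{35}{9} + 18 = - \frac{6965}{9} + 18 = - \frac{6803}{9}$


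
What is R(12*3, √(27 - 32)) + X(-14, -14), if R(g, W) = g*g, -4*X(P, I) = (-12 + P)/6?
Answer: 15565/12 ≈ 1297.1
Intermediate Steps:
X(P, I) = ½ - P/24 (X(P, I) = -(-12 + P)/(4*6) = -(-2 + P/6)/4 = ½ - P/24)
R(g, W) = g²
R(12*3, √(27 - 32)) + X(-14, -14) = (12*3)² + (½ - 1/24*(-14)) = 36² + (½ + 7/12) = 1296 + 13/12 = 15565/12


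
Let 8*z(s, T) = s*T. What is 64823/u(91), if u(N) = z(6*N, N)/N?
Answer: 259292/273 ≈ 949.79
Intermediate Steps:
z(s, T) = T*s/8 (z(s, T) = (s*T)/8 = (T*s)/8 = T*s/8)
u(N) = 3*N/4 (u(N) = (N*(6*N)/8)/N = (3*N²/4)/N = 3*N/4)
64823/u(91) = 64823/(((¾)*91)) = 64823/(273/4) = 64823*(4/273) = 259292/273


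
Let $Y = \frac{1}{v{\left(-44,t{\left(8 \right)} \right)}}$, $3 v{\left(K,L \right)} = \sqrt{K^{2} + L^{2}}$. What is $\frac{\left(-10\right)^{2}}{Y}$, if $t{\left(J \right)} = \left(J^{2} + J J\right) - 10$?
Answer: $\frac{200 \sqrt{3965}}{3} \approx 4197.9$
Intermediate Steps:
$t{\left(J \right)} = -10 + 2 J^{2}$ ($t{\left(J \right)} = \left(J^{2} + J^{2}\right) - 10 = 2 J^{2} - 10 = -10 + 2 J^{2}$)
$v{\left(K,L \right)} = \frac{\sqrt{K^{2} + L^{2}}}{3}$
$Y = \frac{3 \sqrt{3965}}{7930}$ ($Y = \frac{1}{\frac{1}{3} \sqrt{\left(-44\right)^{2} + \left(-10 + 2 \cdot 8^{2}\right)^{2}}} = \frac{1}{\frac{1}{3} \sqrt{1936 + \left(-10 + 2 \cdot 64\right)^{2}}} = \frac{1}{\frac{1}{3} \sqrt{1936 + \left(-10 + 128\right)^{2}}} = \frac{1}{\frac{1}{3} \sqrt{1936 + 118^{2}}} = \frac{1}{\frac{1}{3} \sqrt{1936 + 13924}} = \frac{1}{\frac{1}{3} \sqrt{15860}} = \frac{1}{\frac{1}{3} \cdot 2 \sqrt{3965}} = \frac{1}{\frac{2}{3} \sqrt{3965}} = \frac{3 \sqrt{3965}}{7930} \approx 0.023822$)
$\frac{\left(-10\right)^{2}}{Y} = \frac{\left(-10\right)^{2}}{\frac{3}{7930} \sqrt{3965}} = 100 \frac{2 \sqrt{3965}}{3} = \frac{200 \sqrt{3965}}{3}$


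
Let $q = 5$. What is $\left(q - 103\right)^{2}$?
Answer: $9604$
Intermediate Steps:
$\left(q - 103\right)^{2} = \left(5 - 103\right)^{2} = \left(-98\right)^{2} = 9604$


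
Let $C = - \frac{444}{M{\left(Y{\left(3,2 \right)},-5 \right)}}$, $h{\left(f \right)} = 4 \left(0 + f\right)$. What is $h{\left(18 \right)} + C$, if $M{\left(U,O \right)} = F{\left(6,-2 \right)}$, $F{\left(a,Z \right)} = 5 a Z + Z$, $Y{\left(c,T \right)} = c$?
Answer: $\frac{2454}{31} \approx 79.161$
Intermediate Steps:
$h{\left(f \right)} = 4 f$
$F{\left(a,Z \right)} = Z + 5 Z a$ ($F{\left(a,Z \right)} = 5 Z a + Z = Z + 5 Z a$)
$M{\left(U,O \right)} = -62$ ($M{\left(U,O \right)} = - 2 \left(1 + 5 \cdot 6\right) = - 2 \left(1 + 30\right) = \left(-2\right) 31 = -62$)
$C = \frac{222}{31}$ ($C = - \frac{444}{-62} = \left(-444\right) \left(- \frac{1}{62}\right) = \frac{222}{31} \approx 7.1613$)
$h{\left(18 \right)} + C = 4 \cdot 18 + \frac{222}{31} = 72 + \frac{222}{31} = \frac{2454}{31}$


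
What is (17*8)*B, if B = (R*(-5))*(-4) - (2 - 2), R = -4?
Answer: -10880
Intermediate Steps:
B = -80 (B = -4*(-5)*(-4) - (2 - 2) = 20*(-4) - 1*0 = -80 + 0 = -80)
(17*8)*B = (17*8)*(-80) = 136*(-80) = -10880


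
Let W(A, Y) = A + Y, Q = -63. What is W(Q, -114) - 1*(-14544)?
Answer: 14367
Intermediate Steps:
W(Q, -114) - 1*(-14544) = (-63 - 114) - 1*(-14544) = -177 + 14544 = 14367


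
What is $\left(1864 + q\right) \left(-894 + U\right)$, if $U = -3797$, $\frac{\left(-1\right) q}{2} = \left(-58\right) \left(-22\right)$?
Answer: $3227408$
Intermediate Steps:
$q = -2552$ ($q = - 2 \left(\left(-58\right) \left(-22\right)\right) = \left(-2\right) 1276 = -2552$)
$\left(1864 + q\right) \left(-894 + U\right) = \left(1864 - 2552\right) \left(-894 - 3797\right) = \left(-688\right) \left(-4691\right) = 3227408$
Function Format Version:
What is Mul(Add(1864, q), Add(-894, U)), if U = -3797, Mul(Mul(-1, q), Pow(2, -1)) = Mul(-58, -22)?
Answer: 3227408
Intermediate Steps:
q = -2552 (q = Mul(-2, Mul(-58, -22)) = Mul(-2, 1276) = -2552)
Mul(Add(1864, q), Add(-894, U)) = Mul(Add(1864, -2552), Add(-894, -3797)) = Mul(-688, -4691) = 3227408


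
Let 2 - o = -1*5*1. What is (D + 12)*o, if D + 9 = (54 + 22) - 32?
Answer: 329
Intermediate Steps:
D = 35 (D = -9 + ((54 + 22) - 32) = -9 + (76 - 32) = -9 + 44 = 35)
o = 7 (o = 2 - (-1*5) = 2 - (-5) = 2 - 1*(-5) = 2 + 5 = 7)
(D + 12)*o = (35 + 12)*7 = 47*7 = 329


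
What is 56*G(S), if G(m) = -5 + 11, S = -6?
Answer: 336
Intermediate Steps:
G(m) = 6
56*G(S) = 56*6 = 336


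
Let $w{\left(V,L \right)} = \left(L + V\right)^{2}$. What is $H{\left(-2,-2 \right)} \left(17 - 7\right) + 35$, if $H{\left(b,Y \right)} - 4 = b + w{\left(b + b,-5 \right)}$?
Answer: $865$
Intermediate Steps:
$H{\left(b,Y \right)} = 4 + b + \left(-5 + 2 b\right)^{2}$ ($H{\left(b,Y \right)} = 4 + \left(b + \left(-5 + \left(b + b\right)\right)^{2}\right) = 4 + \left(b + \left(-5 + 2 b\right)^{2}\right) = 4 + b + \left(-5 + 2 b\right)^{2}$)
$H{\left(-2,-2 \right)} \left(17 - 7\right) + 35 = \left(4 - 2 + \left(-5 + 2 \left(-2\right)\right)^{2}\right) \left(17 - 7\right) + 35 = \left(4 - 2 + \left(-5 - 4\right)^{2}\right) 10 + 35 = \left(4 - 2 + \left(-9\right)^{2}\right) 10 + 35 = \left(4 - 2 + 81\right) 10 + 35 = 83 \cdot 10 + 35 = 830 + 35 = 865$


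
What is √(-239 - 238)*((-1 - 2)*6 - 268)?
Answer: -858*I*√53 ≈ -6246.3*I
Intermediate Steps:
√(-239 - 238)*((-1 - 2)*6 - 268) = √(-477)*(-3*6 - 268) = (3*I*√53)*(-18 - 268) = (3*I*√53)*(-286) = -858*I*√53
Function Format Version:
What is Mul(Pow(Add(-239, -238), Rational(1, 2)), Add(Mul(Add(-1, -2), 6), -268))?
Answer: Mul(-858, I, Pow(53, Rational(1, 2))) ≈ Mul(-6246.3, I)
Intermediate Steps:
Mul(Pow(Add(-239, -238), Rational(1, 2)), Add(Mul(Add(-1, -2), 6), -268)) = Mul(Pow(-477, Rational(1, 2)), Add(Mul(-3, 6), -268)) = Mul(Mul(3, I, Pow(53, Rational(1, 2))), Add(-18, -268)) = Mul(Mul(3, I, Pow(53, Rational(1, 2))), -286) = Mul(-858, I, Pow(53, Rational(1, 2)))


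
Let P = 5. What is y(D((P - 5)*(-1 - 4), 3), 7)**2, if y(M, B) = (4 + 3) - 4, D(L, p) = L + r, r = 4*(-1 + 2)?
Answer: 9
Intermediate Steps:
r = 4 (r = 4*1 = 4)
D(L, p) = 4 + L (D(L, p) = L + 4 = 4 + L)
y(M, B) = 3 (y(M, B) = 7 - 4 = 3)
y(D((P - 5)*(-1 - 4), 3), 7)**2 = 3**2 = 9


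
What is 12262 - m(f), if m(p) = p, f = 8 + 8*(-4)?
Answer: 12286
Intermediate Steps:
f = -24 (f = 8 - 32 = -24)
12262 - m(f) = 12262 - 1*(-24) = 12262 + 24 = 12286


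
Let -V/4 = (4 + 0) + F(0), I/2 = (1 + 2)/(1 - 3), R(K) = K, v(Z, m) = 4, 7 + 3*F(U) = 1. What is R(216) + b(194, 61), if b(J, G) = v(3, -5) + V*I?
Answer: 244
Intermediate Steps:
F(U) = -2 (F(U) = -7/3 + (⅓)*1 = -7/3 + ⅓ = -2)
I = -3 (I = 2*((1 + 2)/(1 - 3)) = 2*(3/(-2)) = 2*(3*(-½)) = 2*(-3/2) = -3)
V = -8 (V = -4*((4 + 0) - 2) = -4*(4 - 2) = -4*2 = -8)
b(J, G) = 28 (b(J, G) = 4 - 8*(-3) = 4 + 24 = 28)
R(216) + b(194, 61) = 216 + 28 = 244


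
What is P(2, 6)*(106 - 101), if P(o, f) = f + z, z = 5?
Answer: 55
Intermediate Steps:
P(o, f) = 5 + f (P(o, f) = f + 5 = 5 + f)
P(2, 6)*(106 - 101) = (5 + 6)*(106 - 101) = 11*5 = 55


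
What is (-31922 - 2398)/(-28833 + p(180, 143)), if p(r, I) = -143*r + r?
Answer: 11440/18131 ≈ 0.63096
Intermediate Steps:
p(r, I) = -142*r
(-31922 - 2398)/(-28833 + p(180, 143)) = (-31922 - 2398)/(-28833 - 142*180) = -34320/(-28833 - 25560) = -34320/(-54393) = -34320*(-1/54393) = 11440/18131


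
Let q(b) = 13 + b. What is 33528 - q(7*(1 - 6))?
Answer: 33550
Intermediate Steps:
33528 - q(7*(1 - 6)) = 33528 - (13 + 7*(1 - 6)) = 33528 - (13 + 7*(-5)) = 33528 - (13 - 35) = 33528 - 1*(-22) = 33528 + 22 = 33550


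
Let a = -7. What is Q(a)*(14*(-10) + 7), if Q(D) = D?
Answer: 931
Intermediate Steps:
Q(a)*(14*(-10) + 7) = -7*(14*(-10) + 7) = -7*(-140 + 7) = -7*(-133) = 931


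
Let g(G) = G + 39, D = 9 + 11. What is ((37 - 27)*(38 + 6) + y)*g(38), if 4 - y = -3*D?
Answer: 38808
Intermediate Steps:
D = 20
y = 64 (y = 4 - (-3)*20 = 4 - 1*(-60) = 4 + 60 = 64)
g(G) = 39 + G
((37 - 27)*(38 + 6) + y)*g(38) = ((37 - 27)*(38 + 6) + 64)*(39 + 38) = (10*44 + 64)*77 = (440 + 64)*77 = 504*77 = 38808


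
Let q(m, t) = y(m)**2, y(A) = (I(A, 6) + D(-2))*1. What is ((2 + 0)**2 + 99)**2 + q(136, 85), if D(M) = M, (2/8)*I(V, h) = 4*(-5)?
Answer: 17333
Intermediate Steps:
I(V, h) = -80 (I(V, h) = 4*(4*(-5)) = 4*(-20) = -80)
y(A) = -82 (y(A) = (-80 - 2)*1 = -82*1 = -82)
q(m, t) = 6724 (q(m, t) = (-82)**2 = 6724)
((2 + 0)**2 + 99)**2 + q(136, 85) = ((2 + 0)**2 + 99)**2 + 6724 = (2**2 + 99)**2 + 6724 = (4 + 99)**2 + 6724 = 103**2 + 6724 = 10609 + 6724 = 17333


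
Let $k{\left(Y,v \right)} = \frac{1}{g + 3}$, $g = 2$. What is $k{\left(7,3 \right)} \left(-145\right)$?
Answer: $-29$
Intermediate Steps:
$k{\left(Y,v \right)} = \frac{1}{5}$ ($k{\left(Y,v \right)} = \frac{1}{2 + 3} = \frac{1}{5}$)
$k{\left(7,3 \right)} \left(-145\right) = \frac{1}{5} \left(-145\right) = -29$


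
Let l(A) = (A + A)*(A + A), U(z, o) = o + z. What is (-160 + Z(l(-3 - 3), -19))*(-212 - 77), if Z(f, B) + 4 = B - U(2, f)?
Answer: 95081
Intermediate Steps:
l(A) = 4*A² (l(A) = (2*A)*(2*A) = 4*A²)
Z(f, B) = -6 + B - f (Z(f, B) = -4 + (B - (f + 2)) = -4 + (B - (2 + f)) = -4 + (B + (-2 - f)) = -4 + (-2 + B - f) = -6 + B - f)
(-160 + Z(l(-3 - 3), -19))*(-212 - 77) = (-160 + (-6 - 19 - 4*(-3 - 3)²))*(-212 - 77) = (-160 + (-6 - 19 - 4*(-6)²))*(-289) = (-160 + (-6 - 19 - 4*36))*(-289) = (-160 + (-6 - 19 - 1*144))*(-289) = (-160 + (-6 - 19 - 144))*(-289) = (-160 - 169)*(-289) = -329*(-289) = 95081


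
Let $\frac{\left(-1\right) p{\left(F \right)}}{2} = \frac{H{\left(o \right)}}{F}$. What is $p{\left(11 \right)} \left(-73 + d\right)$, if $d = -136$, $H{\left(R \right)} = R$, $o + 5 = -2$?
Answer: $-266$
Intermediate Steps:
$o = -7$ ($o = -5 - 2 = -7$)
$p{\left(F \right)} = \frac{14}{F}$ ($p{\left(F \right)} = - 2 \left(- \frac{7}{F}\right) = \frac{14}{F}$)
$p{\left(11 \right)} \left(-73 + d\right) = \frac{14}{11} \left(-73 - 136\right) = 14 \cdot \frac{1}{11} \left(-209\right) = \frac{14}{11} \left(-209\right) = -266$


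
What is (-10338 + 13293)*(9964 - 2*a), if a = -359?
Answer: 31565310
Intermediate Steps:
(-10338 + 13293)*(9964 - 2*a) = (-10338 + 13293)*(9964 - 2*(-359)) = 2955*(9964 + 718) = 2955*10682 = 31565310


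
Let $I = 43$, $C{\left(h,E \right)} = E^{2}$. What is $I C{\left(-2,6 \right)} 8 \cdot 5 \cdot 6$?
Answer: $371520$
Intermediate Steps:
$I C{\left(-2,6 \right)} 8 \cdot 5 \cdot 6 = 43 \cdot 6^{2} \cdot 8 \cdot 5 \cdot 6 = 43 \cdot 36 \cdot 8 \cdot 30 = 1548 \cdot 240 = 371520$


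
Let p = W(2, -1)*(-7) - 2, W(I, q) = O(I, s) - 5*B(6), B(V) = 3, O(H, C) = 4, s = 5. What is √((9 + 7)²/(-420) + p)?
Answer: √820155/105 ≈ 8.6250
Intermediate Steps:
W(I, q) = -11 (W(I, q) = 4 - 5*3 = 4 - 15 = -11)
p = 75 (p = -11*(-7) - 2 = 77 - 2 = 75)
√((9 + 7)²/(-420) + p) = √((9 + 7)²/(-420) + 75) = √(16²*(-1/420) + 75) = √(256*(-1/420) + 75) = √(-64/105 + 75) = √(7811/105) = √820155/105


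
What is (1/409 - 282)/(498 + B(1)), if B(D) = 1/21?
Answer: -2422077/4277731 ≈ -0.56621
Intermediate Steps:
B(D) = 1/21
(1/409 - 282)/(498 + B(1)) = (1/409 - 282)/(498 + 1/21) = (1/409 - 282)/(10459/21) = -115337/409*21/10459 = -2422077/4277731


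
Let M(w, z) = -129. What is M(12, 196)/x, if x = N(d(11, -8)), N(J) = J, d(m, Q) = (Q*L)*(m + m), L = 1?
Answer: 129/176 ≈ 0.73295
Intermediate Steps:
d(m, Q) = 2*Q*m (d(m, Q) = (Q*1)*(m + m) = Q*(2*m) = 2*Q*m)
x = -176 (x = 2*(-8)*11 = -176)
M(12, 196)/x = -129/(-176) = -129*(-1/176) = 129/176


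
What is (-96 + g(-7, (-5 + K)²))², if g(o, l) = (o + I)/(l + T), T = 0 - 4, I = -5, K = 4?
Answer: 8464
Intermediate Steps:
T = -4
g(o, l) = (-5 + o)/(-4 + l) (g(o, l) = (o - 5)/(l - 4) = (-5 + o)/(-4 + l))
(-96 + g(-7, (-5 + K)²))² = (-96 + (-5 - 7)/(-4 + (-5 + 4)²))² = (-96 - 12/(-4 + (-1)²))² = (-96 - 12/(-4 + 1))² = (-96 - 12/(-3))² = (-96 - ⅓*(-12))² = (-96 + 4)² = (-92)² = 8464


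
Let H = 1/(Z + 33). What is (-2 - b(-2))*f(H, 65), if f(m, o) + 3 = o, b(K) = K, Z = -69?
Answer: 0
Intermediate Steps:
H = -1/36 (H = 1/(-69 + 33) = 1/(-36) = -1/36 ≈ -0.027778)
f(m, o) = -3 + o
(-2 - b(-2))*f(H, 65) = (-2 - 1*(-2))*(-3 + 65) = (-2 + 2)*62 = 0*62 = 0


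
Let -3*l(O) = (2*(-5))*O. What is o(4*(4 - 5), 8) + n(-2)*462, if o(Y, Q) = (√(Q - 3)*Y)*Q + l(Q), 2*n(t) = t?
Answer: -1306/3 - 32*√5 ≈ -506.89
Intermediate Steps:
n(t) = t/2
l(O) = 10*O/3 (l(O) = -2*(-5)*O/3 = -(-10)*O/3 = 10*O/3)
o(Y, Q) = 10*Q/3 + Q*Y*√(-3 + Q) (o(Y, Q) = (√(Q - 3)*Y)*Q + 10*Q/3 = (√(-3 + Q)*Y)*Q + 10*Q/3 = (Y*√(-3 + Q))*Q + 10*Q/3 = Q*Y*√(-3 + Q) + 10*Q/3 = 10*Q/3 + Q*Y*√(-3 + Q))
o(4*(4 - 5), 8) + n(-2)*462 = (⅓)*8*(10 + 3*(4*(4 - 5))*√(-3 + 8)) + ((½)*(-2))*462 = (⅓)*8*(10 + 3*(4*(-1))*√5) - 1*462 = (⅓)*8*(10 + 3*(-4)*√5) - 462 = (⅓)*8*(10 - 12*√5) - 462 = (80/3 - 32*√5) - 462 = -1306/3 - 32*√5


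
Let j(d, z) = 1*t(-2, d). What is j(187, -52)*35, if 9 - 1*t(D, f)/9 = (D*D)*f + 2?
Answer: -233415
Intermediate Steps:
t(D, f) = 63 - 9*f*D**2 (t(D, f) = 81 - 9*((D*D)*f + 2) = 81 - 9*(D**2*f + 2) = 81 - 9*(f*D**2 + 2) = 81 - 9*(2 + f*D**2) = 81 + (-18 - 9*f*D**2) = 63 - 9*f*D**2)
j(d, z) = 63 - 36*d (j(d, z) = 1*(63 - 9*d*(-2)**2) = 1*(63 - 9*d*4) = 1*(63 - 36*d) = 63 - 36*d)
j(187, -52)*35 = (63 - 36*187)*35 = (63 - 6732)*35 = -6669*35 = -233415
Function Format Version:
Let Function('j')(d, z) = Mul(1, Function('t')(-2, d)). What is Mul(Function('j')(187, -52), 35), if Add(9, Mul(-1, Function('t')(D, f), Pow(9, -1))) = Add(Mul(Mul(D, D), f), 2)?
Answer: -233415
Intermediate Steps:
Function('t')(D, f) = Add(63, Mul(-9, f, Pow(D, 2))) (Function('t')(D, f) = Add(81, Mul(-9, Add(Mul(Mul(D, D), f), 2))) = Add(81, Mul(-9, Add(Mul(Pow(D, 2), f), 2))) = Add(81, Mul(-9, Add(Mul(f, Pow(D, 2)), 2))) = Add(81, Mul(-9, Add(2, Mul(f, Pow(D, 2))))) = Add(81, Add(-18, Mul(-9, f, Pow(D, 2)))) = Add(63, Mul(-9, f, Pow(D, 2))))
Function('j')(d, z) = Add(63, Mul(-36, d)) (Function('j')(d, z) = Mul(1, Add(63, Mul(-9, d, Pow(-2, 2)))) = Mul(1, Add(63, Mul(-9, d, 4))) = Mul(1, Add(63, Mul(-36, d))) = Add(63, Mul(-36, d)))
Mul(Function('j')(187, -52), 35) = Mul(Add(63, Mul(-36, 187)), 35) = Mul(Add(63, -6732), 35) = Mul(-6669, 35) = -233415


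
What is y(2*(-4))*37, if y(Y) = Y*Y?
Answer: 2368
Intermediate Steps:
y(Y) = Y²
y(2*(-4))*37 = (2*(-4))²*37 = (-8)²*37 = 64*37 = 2368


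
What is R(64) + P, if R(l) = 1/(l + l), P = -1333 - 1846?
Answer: -406911/128 ≈ -3179.0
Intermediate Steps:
P = -3179
R(l) = 1/(2*l)
R(64) + P = (1/2)/64 - 3179 = (1/2)*(1/64) - 3179 = 1/128 - 3179 = -406911/128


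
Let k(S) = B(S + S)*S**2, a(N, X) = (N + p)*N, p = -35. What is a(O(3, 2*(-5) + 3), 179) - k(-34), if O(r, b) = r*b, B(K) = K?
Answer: 79784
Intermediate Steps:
O(r, b) = b*r
a(N, X) = N*(-35 + N) (a(N, X) = (N - 35)*N = (-35 + N)*N = N*(-35 + N))
k(S) = 2*S**3 (k(S) = (S + S)*S**2 = (2*S)*S**2 = 2*S**3)
a(O(3, 2*(-5) + 3), 179) - k(-34) = ((2*(-5) + 3)*3)*(-35 + (2*(-5) + 3)*3) - 2*(-34)**3 = ((-10 + 3)*3)*(-35 + (-10 + 3)*3) - 2*(-39304) = (-7*3)*(-35 - 7*3) - 1*(-78608) = -21*(-35 - 21) + 78608 = -21*(-56) + 78608 = 1176 + 78608 = 79784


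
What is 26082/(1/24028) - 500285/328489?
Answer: 205863496054459/328489 ≈ 6.2670e+8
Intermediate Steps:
26082/(1/24028) - 500285/328489 = 26082/(1/24028) - 500285*1/328489 = 26082*24028 - 500285/328489 = 626698296 - 500285/328489 = 205863496054459/328489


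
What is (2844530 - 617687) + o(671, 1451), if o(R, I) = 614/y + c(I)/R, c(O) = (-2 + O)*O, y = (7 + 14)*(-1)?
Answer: 31422185198/14091 ≈ 2.2299e+6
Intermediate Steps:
y = -21 (y = 21*(-1) = -21)
c(O) = O*(-2 + O)
o(R, I) = -614/21 + I*(-2 + I)/R (o(R, I) = 614/(-21) + (I*(-2 + I))/R = 614*(-1/21) + I*(-2 + I)/R = -614/21 + I*(-2 + I)/R)
(2844530 - 617687) + o(671, 1451) = (2844530 - 617687) + (-614/21*671 + 1451*(-2 + 1451))/671 = 2226843 + (-411994/21 + 1451*1449)/671 = 2226843 + (-411994/21 + 2102499)/671 = 2226843 + (1/671)*(43740485/21) = 2226843 + 43740485/14091 = 31422185198/14091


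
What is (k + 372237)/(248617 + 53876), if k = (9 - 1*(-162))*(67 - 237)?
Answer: 114389/100831 ≈ 1.1345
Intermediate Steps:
k = -29070 (k = (9 + 162)*(-170) = 171*(-170) = -29070)
(k + 372237)/(248617 + 53876) = (-29070 + 372237)/(248617 + 53876) = 343167/302493 = 343167*(1/302493) = 114389/100831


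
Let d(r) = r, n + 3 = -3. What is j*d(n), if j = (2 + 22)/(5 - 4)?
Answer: -144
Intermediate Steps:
n = -6 (n = -3 - 3 = -6)
j = 24 (j = 24/1 = 24*1 = 24)
j*d(n) = 24*(-6) = -144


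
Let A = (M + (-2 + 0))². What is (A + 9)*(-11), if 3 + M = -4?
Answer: -990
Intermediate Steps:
M = -7 (M = -3 - 4 = -7)
A = 81 (A = (-7 + (-2 + 0))² = (-7 - 2)² = (-9)² = 81)
(A + 9)*(-11) = (81 + 9)*(-11) = 90*(-11) = -990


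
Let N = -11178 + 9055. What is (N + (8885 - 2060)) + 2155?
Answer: 6857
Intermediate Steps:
N = -2123
(N + (8885 - 2060)) + 2155 = (-2123 + (8885 - 2060)) + 2155 = (-2123 + 6825) + 2155 = 4702 + 2155 = 6857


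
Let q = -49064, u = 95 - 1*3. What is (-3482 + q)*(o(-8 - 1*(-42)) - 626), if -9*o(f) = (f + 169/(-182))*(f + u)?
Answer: 57222594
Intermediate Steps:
u = 92 (u = 95 - 3 = 92)
o(f) = -(92 + f)*(-13/14 + f)/9 (o(f) = -(f + 169/(-182))*(f + 92)/9 = -(f + 169*(-1/182))*(92 + f)/9 = -(f - 13/14)*(92 + f)/9 = -(-13/14 + f)*(92 + f)/9 = -(92 + f)*(-13/14 + f)/9)
(-3482 + q)*(o(-8 - 1*(-42)) - 626) = (-3482 - 49064)*((598/63 - 425*(-8 - 1*(-42))/42 - (-8 - 1*(-42))**2/9) - 626) = -52546*((598/63 - 425*(-8 + 42)/42 - (-8 + 42)**2/9) - 626) = -52546*((598/63 - 425/42*34 - 1/9*34**2) - 626) = -52546*((598/63 - 7225/21 - 1/9*1156) - 626) = -52546*((598/63 - 7225/21 - 1156/9) - 626) = -52546*(-463 - 626) = -52546*(-1089) = 57222594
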